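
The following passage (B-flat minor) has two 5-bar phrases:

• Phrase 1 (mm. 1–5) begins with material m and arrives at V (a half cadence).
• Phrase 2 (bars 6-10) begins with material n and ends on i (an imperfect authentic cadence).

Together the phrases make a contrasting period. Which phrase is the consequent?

The phrase ending with the weaker cadence (half cadence) is the antecedent; the one ending more conclusively (imperfect authentic cadence) is the consequent. The consequent is phrase 2.

phrase 2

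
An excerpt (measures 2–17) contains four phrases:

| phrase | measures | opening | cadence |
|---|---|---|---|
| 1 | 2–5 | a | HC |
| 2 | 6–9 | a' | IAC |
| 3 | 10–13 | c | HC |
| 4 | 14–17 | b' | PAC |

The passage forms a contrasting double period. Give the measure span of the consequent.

measures 10–17

In a double period the first pair of phrases (ending imperfect authentic cadence) is the large antecedent and the second pair (ending perfect authentic cadence) is the large consequent; the consequent is measures 10–17.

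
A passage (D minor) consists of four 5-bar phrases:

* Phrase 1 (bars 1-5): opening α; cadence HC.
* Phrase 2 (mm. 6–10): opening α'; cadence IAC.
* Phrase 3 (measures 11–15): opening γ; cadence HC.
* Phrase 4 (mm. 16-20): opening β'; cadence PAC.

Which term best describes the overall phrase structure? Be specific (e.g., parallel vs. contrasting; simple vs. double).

contrasting double period

Four phrases in two halves: the first half (mm. 1–10) ends with an imperfect authentic cadence, the second (mm. 11-20) with a perfect authentic cadence — a large antecedent–consequent pair, i.e. a double period.
Phrase 3 begins with different material from phrase 1, making it contrasting.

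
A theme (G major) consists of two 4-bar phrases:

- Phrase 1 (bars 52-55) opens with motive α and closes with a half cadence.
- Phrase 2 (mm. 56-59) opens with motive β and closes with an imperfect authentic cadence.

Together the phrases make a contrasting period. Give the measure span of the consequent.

measures 56–59

The phrase ending with the weaker cadence (half cadence) is the antecedent; the one ending more conclusively (imperfect authentic cadence) is the consequent. The consequent is measures 56–59.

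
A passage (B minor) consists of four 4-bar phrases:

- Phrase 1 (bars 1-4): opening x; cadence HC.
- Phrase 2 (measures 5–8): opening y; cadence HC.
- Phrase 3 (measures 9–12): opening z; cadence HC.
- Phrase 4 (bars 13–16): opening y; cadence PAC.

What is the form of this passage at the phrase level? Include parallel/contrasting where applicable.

contrasting double period

Four phrases in two halves: the first half (bars 1–8) ends with a half cadence, the second (measures 9–16) with a perfect authentic cadence — a large antecedent–consequent pair, i.e. a double period.
Phrase 3 begins with different material from phrase 1, making it contrasting.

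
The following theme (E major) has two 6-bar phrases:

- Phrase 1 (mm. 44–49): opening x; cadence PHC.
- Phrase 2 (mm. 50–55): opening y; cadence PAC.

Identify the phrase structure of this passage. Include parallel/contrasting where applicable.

contrasting period

Phrase 1 ends with a Phrygian half cadence (weaker) and phrase 2 with a perfect authentic cadence (stronger): antecedent + consequent = a period.
The two phrases open with different material (x / y), so the period is contrasting.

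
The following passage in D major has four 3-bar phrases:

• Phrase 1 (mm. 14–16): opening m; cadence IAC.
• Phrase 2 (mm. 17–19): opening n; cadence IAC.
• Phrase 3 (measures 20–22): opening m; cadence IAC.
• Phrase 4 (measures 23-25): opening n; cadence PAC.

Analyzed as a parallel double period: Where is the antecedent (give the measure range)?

In a double period the four phrases pair into a large antecedent (phrases 1–2, ending imperfect authentic cadence) and a large consequent (phrases 3–4, ending perfect authentic cadence). The antecedent spans measures 14-19.

measures 14–19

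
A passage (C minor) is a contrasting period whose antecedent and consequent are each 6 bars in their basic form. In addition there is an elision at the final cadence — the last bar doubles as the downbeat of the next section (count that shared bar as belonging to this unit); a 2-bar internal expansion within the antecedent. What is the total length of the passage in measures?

14 measures

Basic contrasting period: 6 + 6 = 12 bars.
12 (basic form) + 2 (internal expansion) = 14.
The elision shares a bar with the next section but does not change this unit's count.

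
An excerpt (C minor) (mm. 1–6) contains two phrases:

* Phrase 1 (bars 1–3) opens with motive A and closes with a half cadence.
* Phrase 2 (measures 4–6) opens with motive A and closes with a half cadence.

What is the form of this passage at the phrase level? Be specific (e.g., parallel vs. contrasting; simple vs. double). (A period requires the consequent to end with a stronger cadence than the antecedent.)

Both phrases have the same opening (A) and the same cadence (half cadence): the second is a restatement, not a consequent, so this is a repeated phrase rather than a period.

repeated phrase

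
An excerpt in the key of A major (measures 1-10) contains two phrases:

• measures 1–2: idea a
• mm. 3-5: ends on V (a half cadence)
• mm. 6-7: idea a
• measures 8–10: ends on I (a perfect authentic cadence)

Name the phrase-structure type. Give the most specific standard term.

parallel period

Phrase 1 ends with a half cadence (weaker) and phrase 2 with a perfect authentic cadence (stronger): antecedent + consequent = a period.
The two phrases open with the same material (a / a), so the period is parallel.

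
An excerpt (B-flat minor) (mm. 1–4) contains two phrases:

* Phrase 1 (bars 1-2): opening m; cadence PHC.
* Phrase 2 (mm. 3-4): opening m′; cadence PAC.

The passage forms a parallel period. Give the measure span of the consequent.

The antecedent is the phrase ending with the weaker cadence (Phrygian half cadence, phrase 1) and the consequent the one ending more conclusively (perfect authentic cadence, phrase 2); the consequent is mm. 3–4.

measures 3–4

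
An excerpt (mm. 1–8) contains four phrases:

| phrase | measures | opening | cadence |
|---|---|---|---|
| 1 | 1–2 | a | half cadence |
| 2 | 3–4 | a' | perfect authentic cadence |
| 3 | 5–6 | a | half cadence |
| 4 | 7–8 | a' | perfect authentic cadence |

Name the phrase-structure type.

repeated period

The cadence pattern HC–PAC–HC–PAC is weak–strong twice, and phrases 3–4 restate phrases 1–2: a period heard twice, not a double period (which would end weakly at phrase 2).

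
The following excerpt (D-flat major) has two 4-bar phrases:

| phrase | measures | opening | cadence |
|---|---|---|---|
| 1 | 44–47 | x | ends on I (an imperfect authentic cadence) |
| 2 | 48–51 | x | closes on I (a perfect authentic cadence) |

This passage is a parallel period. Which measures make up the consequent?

The antecedent is the phrase ending with the weaker cadence (imperfect authentic cadence, phrase 1) and the consequent the one ending more conclusively (perfect authentic cadence, phrase 2); the consequent is mm. 48-51.

measures 48–51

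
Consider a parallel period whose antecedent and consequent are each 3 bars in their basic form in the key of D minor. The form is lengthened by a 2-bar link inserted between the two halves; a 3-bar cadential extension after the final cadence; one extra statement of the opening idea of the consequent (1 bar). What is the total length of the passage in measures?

Basic parallel period: 3 + 3 = 6 bars.
6 (basic form) + 2 (link) + 3 (cadential extension) + 1 (extra statement) = 12.

12 measures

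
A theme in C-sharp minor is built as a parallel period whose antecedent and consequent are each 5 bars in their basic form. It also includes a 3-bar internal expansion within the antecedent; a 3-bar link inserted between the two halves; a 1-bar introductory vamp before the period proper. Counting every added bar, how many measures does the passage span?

17 measures

Basic parallel period: 5 + 5 = 10 bars.
10 (basic form) + 3 (internal expansion) + 3 (link) + 1 (introduction) = 17.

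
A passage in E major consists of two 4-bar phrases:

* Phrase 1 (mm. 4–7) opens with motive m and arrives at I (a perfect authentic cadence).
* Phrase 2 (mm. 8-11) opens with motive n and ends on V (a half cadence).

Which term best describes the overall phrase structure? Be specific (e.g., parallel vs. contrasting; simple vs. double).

phrase group

The second phrase closes with a half cadence, which is not stronger than the first phrase's perfect authentic cadence; without a weak→strong cadential pair there is no antecedent–consequent relationship, so this is a phrase group rather than a period.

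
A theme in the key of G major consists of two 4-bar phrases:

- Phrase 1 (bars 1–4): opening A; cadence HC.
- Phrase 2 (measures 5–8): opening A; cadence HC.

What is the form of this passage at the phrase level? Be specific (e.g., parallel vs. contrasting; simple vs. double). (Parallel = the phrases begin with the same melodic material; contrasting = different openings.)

Both phrases have the same opening (A) and the same cadence (half cadence): the second is a restatement, not a consequent, so this is a repeated phrase rather than a period.

repeated phrase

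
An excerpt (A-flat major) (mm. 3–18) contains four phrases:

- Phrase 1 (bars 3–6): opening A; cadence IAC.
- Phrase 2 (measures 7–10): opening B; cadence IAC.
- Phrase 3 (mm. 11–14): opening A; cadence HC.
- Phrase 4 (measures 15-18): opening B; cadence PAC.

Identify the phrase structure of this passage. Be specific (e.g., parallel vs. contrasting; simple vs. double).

Four phrases in two halves: the first half (mm. 3–10) ends with an imperfect authentic cadence, the second (bars 11–18) with a perfect authentic cadence — a large antecedent–consequent pair, i.e. a double period.
Phrase 3 begins with the same material as phrase 1, making it parallel.

parallel double period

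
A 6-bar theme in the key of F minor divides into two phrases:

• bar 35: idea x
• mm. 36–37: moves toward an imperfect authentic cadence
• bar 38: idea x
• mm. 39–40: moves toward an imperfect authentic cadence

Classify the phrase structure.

Both phrases have the same opening (x) and the same cadence (imperfect authentic cadence): the second is a restatement, not a consequent, so this is a repeated phrase rather than a period.

repeated phrase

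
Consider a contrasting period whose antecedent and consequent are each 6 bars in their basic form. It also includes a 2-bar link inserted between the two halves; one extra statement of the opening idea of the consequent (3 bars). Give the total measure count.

Basic contrasting period: 6 + 6 = 12 bars.
12 (basic form) + 2 (link) + 3 (extra statement) = 17.

17 measures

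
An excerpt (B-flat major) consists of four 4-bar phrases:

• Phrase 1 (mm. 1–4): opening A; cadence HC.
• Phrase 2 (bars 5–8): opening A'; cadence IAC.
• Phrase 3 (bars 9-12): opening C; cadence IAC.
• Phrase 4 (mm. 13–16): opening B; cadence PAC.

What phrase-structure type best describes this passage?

Four phrases in two halves: the first half (measures 1–8) ends with an imperfect authentic cadence, the second (mm. 9-16) with a perfect authentic cadence — a large antecedent–consequent pair, i.e. a double period.
Phrase 3 begins with different material from phrase 1, making it contrasting.

contrasting double period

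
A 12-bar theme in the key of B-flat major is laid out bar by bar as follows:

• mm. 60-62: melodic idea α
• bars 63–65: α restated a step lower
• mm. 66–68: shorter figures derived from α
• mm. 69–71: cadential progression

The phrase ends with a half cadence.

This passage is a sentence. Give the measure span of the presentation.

The presentation of a sentence is the basic idea (bars 60-62) plus its repetition (measures 63–65); the presentation is therefore mm. 60–65.

measures 60–65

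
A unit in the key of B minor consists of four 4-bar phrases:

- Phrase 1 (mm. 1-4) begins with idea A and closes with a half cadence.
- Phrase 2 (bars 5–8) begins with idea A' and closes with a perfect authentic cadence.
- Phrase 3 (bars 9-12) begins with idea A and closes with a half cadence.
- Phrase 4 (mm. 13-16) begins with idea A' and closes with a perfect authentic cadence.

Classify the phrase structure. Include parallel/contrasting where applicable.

The cadence pattern HC–PAC–HC–PAC is weak–strong twice, and phrases 3–4 restate phrases 1–2: a period heard twice, not a double period (which would end weakly at phrase 2).

repeated period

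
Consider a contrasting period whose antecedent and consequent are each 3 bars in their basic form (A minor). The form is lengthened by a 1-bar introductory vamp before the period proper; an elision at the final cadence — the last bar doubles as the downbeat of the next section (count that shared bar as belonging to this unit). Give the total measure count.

7 measures

Basic contrasting period: 3 + 3 = 6 bars.
6 (basic form) + 1 (introduction) = 7.
The elision shares a bar with the next section but does not change this unit's count.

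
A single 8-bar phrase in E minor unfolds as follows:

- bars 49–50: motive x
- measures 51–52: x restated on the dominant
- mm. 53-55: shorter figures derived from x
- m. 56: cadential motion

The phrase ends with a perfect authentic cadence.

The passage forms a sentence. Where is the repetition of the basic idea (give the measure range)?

measures 51–52

The presentation of a sentence is the basic idea (mm. 49–50) plus its repetition (mm. 51–52); the repetition of the basic idea is therefore measures 51–52.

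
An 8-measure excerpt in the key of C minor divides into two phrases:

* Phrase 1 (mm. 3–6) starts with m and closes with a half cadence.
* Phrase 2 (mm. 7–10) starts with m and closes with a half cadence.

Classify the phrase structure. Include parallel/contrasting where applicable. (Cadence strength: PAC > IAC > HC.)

Both phrases have the same opening (m) and the same cadence (half cadence): the second is a restatement, not a consequent, so this is a repeated phrase rather than a period.

repeated phrase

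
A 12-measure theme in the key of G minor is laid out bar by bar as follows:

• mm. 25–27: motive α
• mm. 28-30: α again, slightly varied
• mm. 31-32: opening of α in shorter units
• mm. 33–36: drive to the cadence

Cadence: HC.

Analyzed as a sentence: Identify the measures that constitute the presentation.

measures 25–30

The presentation of a sentence is the basic idea (measures 25–27) plus its repetition (bars 28-30); the presentation is therefore measures 25-30.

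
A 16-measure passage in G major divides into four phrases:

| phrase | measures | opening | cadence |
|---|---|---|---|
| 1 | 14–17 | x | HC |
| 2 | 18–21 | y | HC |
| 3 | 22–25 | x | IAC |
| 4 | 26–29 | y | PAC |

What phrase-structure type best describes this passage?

Four phrases in two halves: the first half (measures 14–21) ends with a half cadence, the second (mm. 22–29) with a perfect authentic cadence — a large antecedent–consequent pair, i.e. a double period.
Phrase 3 begins with the same material as phrase 1, making it parallel.

parallel double period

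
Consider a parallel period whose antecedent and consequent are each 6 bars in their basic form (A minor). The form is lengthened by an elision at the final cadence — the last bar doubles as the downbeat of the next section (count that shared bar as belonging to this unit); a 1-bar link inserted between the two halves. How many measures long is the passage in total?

Basic parallel period: 6 + 6 = 12 bars.
12 (basic form) + 1 (link) = 13.
The elision shares a bar with the next section but does not change this unit's count.

13 measures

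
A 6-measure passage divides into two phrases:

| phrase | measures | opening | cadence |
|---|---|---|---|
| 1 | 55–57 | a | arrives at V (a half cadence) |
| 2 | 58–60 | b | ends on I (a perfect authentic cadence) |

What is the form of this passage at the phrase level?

contrasting period

Phrase 1 ends with a half cadence (weaker) and phrase 2 with a perfect authentic cadence (stronger): antecedent + consequent = a period.
The two phrases open with different material (a / b), so the period is contrasting.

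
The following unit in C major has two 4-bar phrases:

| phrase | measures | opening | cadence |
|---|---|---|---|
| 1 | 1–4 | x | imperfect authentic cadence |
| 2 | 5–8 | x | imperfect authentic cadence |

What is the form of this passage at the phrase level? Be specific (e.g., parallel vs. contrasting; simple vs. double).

repeated phrase

Both phrases have the same opening (x) and the same cadence (imperfect authentic cadence): the second is a restatement, not a consequent, so this is a repeated phrase rather than a period.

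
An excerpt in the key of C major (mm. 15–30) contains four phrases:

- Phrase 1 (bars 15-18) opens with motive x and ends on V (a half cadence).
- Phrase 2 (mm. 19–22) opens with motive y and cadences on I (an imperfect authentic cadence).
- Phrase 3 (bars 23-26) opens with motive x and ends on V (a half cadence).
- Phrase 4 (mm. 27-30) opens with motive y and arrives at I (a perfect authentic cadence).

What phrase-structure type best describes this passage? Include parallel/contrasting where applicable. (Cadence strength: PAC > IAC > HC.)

Four phrases in two halves: the first half (bars 15-22) ends with an imperfect authentic cadence, the second (bars 23–30) with a perfect authentic cadence — a large antecedent–consequent pair, i.e. a double period.
Phrase 3 begins with the same material as phrase 1, making it parallel.

parallel double period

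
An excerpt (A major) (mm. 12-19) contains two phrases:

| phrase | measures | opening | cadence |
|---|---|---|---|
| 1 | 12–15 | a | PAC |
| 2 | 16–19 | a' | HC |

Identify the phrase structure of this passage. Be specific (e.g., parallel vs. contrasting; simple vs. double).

phrase group

The second phrase closes with a half cadence, which is not stronger than the first phrase's perfect authentic cadence; without a weak→strong cadential pair there is no antecedent–consequent relationship, so this is a phrase group rather than a period.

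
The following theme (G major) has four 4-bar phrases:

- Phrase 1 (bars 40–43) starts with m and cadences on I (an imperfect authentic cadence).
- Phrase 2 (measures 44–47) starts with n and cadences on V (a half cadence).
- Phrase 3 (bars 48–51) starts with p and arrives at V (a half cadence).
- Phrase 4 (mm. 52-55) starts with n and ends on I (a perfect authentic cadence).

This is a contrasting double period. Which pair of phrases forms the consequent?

In a double period the first pair of phrases (ending half cadence) is the large antecedent and the second pair (ending perfect authentic cadence) is the large consequent; the consequent is phrases 3 and 4.

phrases 3 and 4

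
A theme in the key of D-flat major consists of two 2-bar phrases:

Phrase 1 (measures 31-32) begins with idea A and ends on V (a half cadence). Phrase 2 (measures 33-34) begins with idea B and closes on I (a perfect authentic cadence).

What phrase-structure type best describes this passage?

Phrase 1 ends with a half cadence (weaker) and phrase 2 with a perfect authentic cadence (stronger): antecedent + consequent = a period.
The two phrases open with different material (A / B), so the period is contrasting.

contrasting period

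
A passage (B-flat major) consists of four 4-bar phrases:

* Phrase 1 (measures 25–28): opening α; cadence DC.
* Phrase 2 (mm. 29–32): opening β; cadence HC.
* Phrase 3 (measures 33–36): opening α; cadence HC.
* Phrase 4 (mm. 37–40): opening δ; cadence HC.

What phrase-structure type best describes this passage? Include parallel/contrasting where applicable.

Phrase 4 ends with a half cadence, no stronger than phrase 2's half cadence, so the four phrases do not form a double period; nor do phrases 3–4 duplicate 1–2, so it is not a repeated period. With no phrase reaching a conclusive cadence, the passage is a phrase group.

phrase group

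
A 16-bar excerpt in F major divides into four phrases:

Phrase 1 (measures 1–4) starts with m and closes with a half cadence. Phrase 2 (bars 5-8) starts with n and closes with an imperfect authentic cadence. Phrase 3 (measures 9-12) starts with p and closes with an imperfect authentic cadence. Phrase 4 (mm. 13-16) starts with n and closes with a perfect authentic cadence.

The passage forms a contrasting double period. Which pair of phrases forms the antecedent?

phrases 1 and 2

In a double period the first pair of phrases (ending imperfect authentic cadence) is the large antecedent and the second pair (ending perfect authentic cadence) is the large consequent; the antecedent is phrases 1 and 2.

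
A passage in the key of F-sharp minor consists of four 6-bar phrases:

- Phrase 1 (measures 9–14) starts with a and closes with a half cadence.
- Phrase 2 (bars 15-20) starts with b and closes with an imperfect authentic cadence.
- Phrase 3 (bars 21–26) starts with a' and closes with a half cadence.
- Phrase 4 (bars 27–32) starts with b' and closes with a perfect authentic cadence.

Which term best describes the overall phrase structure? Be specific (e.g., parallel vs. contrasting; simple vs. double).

Four phrases in two halves: the first half (mm. 9–20) ends with an imperfect authentic cadence, the second (mm. 21-32) with a perfect authentic cadence — a large antecedent–consequent pair, i.e. a double period.
Phrase 3 begins with the same material as phrase 1, making it parallel.

parallel double period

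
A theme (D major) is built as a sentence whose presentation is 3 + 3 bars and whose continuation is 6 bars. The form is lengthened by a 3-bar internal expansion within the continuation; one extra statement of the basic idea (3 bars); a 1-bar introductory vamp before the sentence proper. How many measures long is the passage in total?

19 measures

Basic sentence: 3 + 3 + 6 = 12 bars.
12 (basic form) + 3 (internal expansion) + 3 (extra statement) + 1 (introduction) = 19.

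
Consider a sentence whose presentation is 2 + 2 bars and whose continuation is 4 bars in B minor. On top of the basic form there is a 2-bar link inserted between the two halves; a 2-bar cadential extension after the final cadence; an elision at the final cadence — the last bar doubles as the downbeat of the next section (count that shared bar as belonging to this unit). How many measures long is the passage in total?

Basic sentence: 2 + 2 + 4 = 8 bars.
8 (basic form) + 2 (link) + 2 (cadential extension) = 12.
The elision shares a bar with the next section but does not change this unit's count.

12 measures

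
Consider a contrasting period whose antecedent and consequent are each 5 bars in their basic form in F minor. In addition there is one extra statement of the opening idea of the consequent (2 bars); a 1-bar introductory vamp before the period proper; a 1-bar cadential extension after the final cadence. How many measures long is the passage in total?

14 measures

Basic contrasting period: 5 + 5 = 10 bars.
10 (basic form) + 2 (extra statement) + 1 (introduction) + 1 (cadential extension) = 14.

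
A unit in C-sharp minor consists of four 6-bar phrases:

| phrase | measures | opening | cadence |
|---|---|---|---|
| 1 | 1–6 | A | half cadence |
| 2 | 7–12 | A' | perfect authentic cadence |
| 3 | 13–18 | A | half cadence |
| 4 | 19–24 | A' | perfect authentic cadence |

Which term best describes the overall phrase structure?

The cadence pattern HC–PAC–HC–PAC is weak–strong twice, and phrases 3–4 restate phrases 1–2: a period heard twice, not a double period (which would end weakly at phrase 2).

repeated period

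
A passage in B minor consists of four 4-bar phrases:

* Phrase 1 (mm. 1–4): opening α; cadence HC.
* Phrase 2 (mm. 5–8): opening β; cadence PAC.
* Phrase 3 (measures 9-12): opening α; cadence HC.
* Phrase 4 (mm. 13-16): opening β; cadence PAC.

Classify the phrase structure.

repeated period

The cadence pattern HC–PAC–HC–PAC is weak–strong twice, and phrases 3–4 restate phrases 1–2: a period heard twice, not a double period (which would end weakly at phrase 2).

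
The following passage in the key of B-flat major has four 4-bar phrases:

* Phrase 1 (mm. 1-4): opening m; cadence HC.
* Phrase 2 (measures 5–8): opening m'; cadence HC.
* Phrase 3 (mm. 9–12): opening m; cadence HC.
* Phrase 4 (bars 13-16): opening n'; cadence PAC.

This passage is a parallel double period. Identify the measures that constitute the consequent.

measures 9–16

In a double period the four phrases pair into a large antecedent (phrases 1–2, ending half cadence) and a large consequent (phrases 3–4, ending perfect authentic cadence). The consequent spans mm. 9–16.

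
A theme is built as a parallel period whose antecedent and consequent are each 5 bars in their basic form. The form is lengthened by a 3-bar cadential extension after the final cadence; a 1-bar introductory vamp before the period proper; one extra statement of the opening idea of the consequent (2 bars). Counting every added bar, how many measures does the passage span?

Basic parallel period: 5 + 5 = 10 bars.
10 (basic form) + 3 (cadential extension) + 1 (introduction) + 2 (extra statement) = 16.

16 measures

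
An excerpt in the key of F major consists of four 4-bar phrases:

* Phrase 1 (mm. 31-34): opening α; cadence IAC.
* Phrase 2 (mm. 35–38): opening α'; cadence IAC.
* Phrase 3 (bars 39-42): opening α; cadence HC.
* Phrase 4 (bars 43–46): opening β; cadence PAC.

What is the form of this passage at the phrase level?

Four phrases in two halves: the first half (mm. 31-38) ends with an imperfect authentic cadence, the second (bars 39–46) with a perfect authentic cadence — a large antecedent–consequent pair, i.e. a double period.
Phrase 3 begins with the same material as phrase 1, making it parallel.

parallel double period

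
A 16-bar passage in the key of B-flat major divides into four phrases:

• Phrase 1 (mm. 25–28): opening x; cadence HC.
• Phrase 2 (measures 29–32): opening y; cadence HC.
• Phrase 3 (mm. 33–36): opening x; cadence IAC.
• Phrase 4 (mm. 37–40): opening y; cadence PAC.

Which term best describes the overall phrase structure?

Four phrases in two halves: the first half (mm. 25-32) ends with a half cadence, the second (mm. 33-40) with a perfect authentic cadence — a large antecedent–consequent pair, i.e. a double period.
Phrase 3 begins with the same material as phrase 1, making it parallel.

parallel double period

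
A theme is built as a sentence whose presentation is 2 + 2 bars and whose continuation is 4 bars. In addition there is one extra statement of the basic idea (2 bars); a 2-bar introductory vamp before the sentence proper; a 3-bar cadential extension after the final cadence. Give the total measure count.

Basic sentence: 2 + 2 + 4 = 8 bars.
8 (basic form) + 2 (extra statement) + 2 (introduction) + 3 (cadential extension) = 15.

15 measures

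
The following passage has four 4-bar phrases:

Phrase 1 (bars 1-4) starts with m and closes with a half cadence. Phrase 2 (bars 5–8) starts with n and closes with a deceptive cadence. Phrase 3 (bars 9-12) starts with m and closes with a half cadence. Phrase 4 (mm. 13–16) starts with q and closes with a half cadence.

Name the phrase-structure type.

phrase group

Phrase 4 ends with a half cadence, no stronger than phrase 2's deceptive cadence, so the four phrases do not form a double period; nor do phrases 3–4 duplicate 1–2, so it is not a repeated period. With no phrase reaching a conclusive cadence, the passage is a phrase group.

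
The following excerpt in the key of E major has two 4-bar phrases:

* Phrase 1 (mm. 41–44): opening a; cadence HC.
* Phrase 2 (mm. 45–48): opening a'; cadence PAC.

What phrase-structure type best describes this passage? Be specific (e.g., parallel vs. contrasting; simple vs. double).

parallel period

Phrase 1 ends with a half cadence (weaker) and phrase 2 with a perfect authentic cadence (stronger): antecedent + consequent = a period.
The two phrases open with the same material (a / a'), so the period is parallel.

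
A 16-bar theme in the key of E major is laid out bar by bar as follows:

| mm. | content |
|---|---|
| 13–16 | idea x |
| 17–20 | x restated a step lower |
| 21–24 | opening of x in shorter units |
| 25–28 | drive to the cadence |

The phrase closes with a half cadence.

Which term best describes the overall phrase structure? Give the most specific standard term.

sentence

Basic idea (mm. 13–16) + its repetition (mm. 17-20) form the presentation; fragmentation and cadence (measures 21-28) form the continuation — the 16-bar whole is a sentence.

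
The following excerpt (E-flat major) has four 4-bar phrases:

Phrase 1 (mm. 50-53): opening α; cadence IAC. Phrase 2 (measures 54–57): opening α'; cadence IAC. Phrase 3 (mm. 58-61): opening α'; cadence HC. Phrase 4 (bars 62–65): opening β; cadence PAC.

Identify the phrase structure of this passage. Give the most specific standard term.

parallel double period

Four phrases in two halves: the first half (bars 50-57) ends with an imperfect authentic cadence, the second (mm. 58–65) with a perfect authentic cadence — a large antecedent–consequent pair, i.e. a double period.
Phrase 3 begins with the same material as phrase 1, making it parallel.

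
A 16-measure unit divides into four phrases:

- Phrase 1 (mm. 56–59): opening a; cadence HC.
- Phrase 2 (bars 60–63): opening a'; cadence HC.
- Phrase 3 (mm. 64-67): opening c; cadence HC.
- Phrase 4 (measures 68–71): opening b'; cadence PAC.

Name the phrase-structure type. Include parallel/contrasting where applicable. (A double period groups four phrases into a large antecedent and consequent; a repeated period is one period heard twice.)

Four phrases in two halves: the first half (mm. 56–63) ends with a half cadence, the second (measures 64-71) with a perfect authentic cadence — a large antecedent–consequent pair, i.e. a double period.
Phrase 3 begins with different material from phrase 1, making it contrasting.

contrasting double period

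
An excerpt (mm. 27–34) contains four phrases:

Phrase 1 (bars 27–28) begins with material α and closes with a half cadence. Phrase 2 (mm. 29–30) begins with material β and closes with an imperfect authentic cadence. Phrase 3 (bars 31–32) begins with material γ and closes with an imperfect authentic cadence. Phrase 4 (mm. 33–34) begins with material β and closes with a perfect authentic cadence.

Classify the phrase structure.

contrasting double period

Four phrases in two halves: the first half (mm. 27–30) ends with an imperfect authentic cadence, the second (mm. 31–34) with a perfect authentic cadence — a large antecedent–consequent pair, i.e. a double period.
Phrase 3 begins with different material from phrase 1, making it contrasting.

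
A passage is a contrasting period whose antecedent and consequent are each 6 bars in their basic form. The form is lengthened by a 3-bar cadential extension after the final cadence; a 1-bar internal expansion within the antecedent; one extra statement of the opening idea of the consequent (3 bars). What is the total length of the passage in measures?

Basic contrasting period: 6 + 6 = 12 bars.
12 (basic form) + 3 (cadential extension) + 1 (internal expansion) + 3 (extra statement) = 19.

19 measures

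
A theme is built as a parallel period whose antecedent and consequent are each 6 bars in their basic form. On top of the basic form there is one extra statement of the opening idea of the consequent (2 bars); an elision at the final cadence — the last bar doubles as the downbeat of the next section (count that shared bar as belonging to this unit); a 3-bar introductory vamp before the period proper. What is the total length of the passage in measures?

Basic parallel period: 6 + 6 = 12 bars.
12 (basic form) + 2 (extra statement) + 3 (introduction) = 17.
The elision shares a bar with the next section but does not change this unit's count.

17 measures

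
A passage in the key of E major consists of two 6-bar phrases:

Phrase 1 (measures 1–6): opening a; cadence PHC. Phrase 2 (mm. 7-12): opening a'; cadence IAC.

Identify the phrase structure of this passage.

Phrase 1 ends with a Phrygian half cadence (weaker) and phrase 2 with an imperfect authentic cadence (stronger): antecedent + consequent = a period.
The two phrases open with the same material (a / a'), so the period is parallel.

parallel period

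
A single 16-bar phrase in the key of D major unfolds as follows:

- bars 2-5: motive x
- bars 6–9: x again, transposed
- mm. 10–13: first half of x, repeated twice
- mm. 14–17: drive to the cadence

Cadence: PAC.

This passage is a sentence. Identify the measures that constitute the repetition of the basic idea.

measures 6–9

The presentation of a sentence is the basic idea (bars 2–5) plus its repetition (mm. 6–9); the repetition of the basic idea is therefore mm. 6-9.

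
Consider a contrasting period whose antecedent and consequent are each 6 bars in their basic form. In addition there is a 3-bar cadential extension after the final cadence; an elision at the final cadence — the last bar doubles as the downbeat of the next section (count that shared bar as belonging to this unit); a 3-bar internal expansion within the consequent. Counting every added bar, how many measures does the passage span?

Basic contrasting period: 6 + 6 = 12 bars.
12 (basic form) + 3 (cadential extension) + 3 (internal expansion) = 18.
The elision shares a bar with the next section but does not change this unit's count.

18 measures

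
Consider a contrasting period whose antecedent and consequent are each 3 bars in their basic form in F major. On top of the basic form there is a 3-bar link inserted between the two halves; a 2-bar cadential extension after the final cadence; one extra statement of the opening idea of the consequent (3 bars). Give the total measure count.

Basic contrasting period: 3 + 3 = 6 bars.
6 (basic form) + 3 (link) + 2 (cadential extension) + 3 (extra statement) = 14.

14 measures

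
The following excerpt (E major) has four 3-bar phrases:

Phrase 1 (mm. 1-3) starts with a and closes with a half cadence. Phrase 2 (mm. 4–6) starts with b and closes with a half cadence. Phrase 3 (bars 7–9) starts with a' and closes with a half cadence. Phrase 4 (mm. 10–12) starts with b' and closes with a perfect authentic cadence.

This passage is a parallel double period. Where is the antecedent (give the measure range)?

measures 1–6

In a double period the four phrases pair into a large antecedent (phrases 1–2, ending half cadence) and a large consequent (phrases 3–4, ending perfect authentic cadence). The antecedent spans mm. 1–6.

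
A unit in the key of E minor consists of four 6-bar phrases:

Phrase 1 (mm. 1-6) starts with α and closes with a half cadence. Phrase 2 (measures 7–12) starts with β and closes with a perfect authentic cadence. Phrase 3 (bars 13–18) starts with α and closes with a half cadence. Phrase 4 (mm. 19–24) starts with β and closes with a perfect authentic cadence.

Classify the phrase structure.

The cadence pattern HC–PAC–HC–PAC is weak–strong twice, and phrases 3–4 restate phrases 1–2: a period heard twice, not a double period (which would end weakly at phrase 2).

repeated period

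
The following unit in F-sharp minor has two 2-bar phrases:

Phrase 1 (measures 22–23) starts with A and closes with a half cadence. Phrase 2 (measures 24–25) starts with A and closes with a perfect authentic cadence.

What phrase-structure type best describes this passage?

Phrase 1 ends with a half cadence (weaker) and phrase 2 with a perfect authentic cadence (stronger): antecedent + consequent = a period.
The two phrases open with the same material (A / A), so the period is parallel.

parallel period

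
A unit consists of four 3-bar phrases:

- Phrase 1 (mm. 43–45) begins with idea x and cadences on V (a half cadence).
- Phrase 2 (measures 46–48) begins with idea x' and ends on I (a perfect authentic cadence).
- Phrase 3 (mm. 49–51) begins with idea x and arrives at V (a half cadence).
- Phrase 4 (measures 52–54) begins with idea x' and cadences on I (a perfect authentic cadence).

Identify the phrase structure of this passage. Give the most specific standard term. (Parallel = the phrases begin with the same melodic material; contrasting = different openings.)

The cadence pattern HC–PAC–HC–PAC is weak–strong twice, and phrases 3–4 restate phrases 1–2: a period heard twice, not a double period (which would end weakly at phrase 2).

repeated period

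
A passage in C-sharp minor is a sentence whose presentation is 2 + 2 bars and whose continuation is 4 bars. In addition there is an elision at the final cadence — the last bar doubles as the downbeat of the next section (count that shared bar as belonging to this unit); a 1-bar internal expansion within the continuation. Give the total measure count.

Basic sentence: 2 + 2 + 4 = 8 bars.
8 (basic form) + 1 (internal expansion) = 9.
The elision shares a bar with the next section but does not change this unit's count.

9 measures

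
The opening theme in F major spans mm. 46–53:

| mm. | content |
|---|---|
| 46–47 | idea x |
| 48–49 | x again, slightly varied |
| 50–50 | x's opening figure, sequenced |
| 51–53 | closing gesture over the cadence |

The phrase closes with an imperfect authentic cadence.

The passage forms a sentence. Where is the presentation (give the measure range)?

measures 46–49

The presentation of a sentence is the basic idea (mm. 46–47) plus its repetition (measures 48–49); the presentation is therefore mm. 46-49.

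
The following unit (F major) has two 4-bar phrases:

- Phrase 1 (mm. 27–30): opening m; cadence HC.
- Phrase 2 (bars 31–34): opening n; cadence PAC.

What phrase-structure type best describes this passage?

contrasting period

Phrase 1 ends with a half cadence (weaker) and phrase 2 with a perfect authentic cadence (stronger): antecedent + consequent = a period.
The two phrases open with different material (m / n), so the period is contrasting.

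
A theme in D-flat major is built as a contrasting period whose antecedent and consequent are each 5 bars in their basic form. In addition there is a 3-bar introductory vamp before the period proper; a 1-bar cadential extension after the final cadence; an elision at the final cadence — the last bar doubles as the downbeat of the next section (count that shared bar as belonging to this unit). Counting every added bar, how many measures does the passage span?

14 measures

Basic contrasting period: 5 + 5 = 10 bars.
10 (basic form) + 3 (introduction) + 1 (cadential extension) = 14.
The elision shares a bar with the next section but does not change this unit's count.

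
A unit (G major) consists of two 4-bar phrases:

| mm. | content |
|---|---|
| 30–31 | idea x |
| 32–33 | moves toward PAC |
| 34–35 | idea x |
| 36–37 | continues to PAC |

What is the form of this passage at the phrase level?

Both phrases have the same opening (x) and the same cadence (perfect authentic cadence): the second is a restatement, not a consequent, so this is a repeated phrase rather than a period.

repeated phrase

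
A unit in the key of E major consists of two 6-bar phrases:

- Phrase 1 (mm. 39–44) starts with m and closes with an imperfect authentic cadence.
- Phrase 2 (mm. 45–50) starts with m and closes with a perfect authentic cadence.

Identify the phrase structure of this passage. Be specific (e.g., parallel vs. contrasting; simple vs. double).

Phrase 1 ends with an imperfect authentic cadence (weaker) and phrase 2 with a perfect authentic cadence (stronger): antecedent + consequent = a period.
The two phrases open with the same material (m / m), so the period is parallel.

parallel period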